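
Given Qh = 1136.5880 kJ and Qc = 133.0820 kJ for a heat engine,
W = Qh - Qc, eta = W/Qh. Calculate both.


W = 1136.5880 - 133.0820 = 1003.5060 kJ
eta = 1003.5060 / 1136.5880 = 0.8829 = 88.2911%

W = 1003.5060 kJ, eta = 88.2911%


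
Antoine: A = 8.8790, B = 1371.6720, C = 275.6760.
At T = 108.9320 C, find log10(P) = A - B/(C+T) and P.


C+T = 384.6080
B/(C+T) = 3.5664
log10(P) = 8.8790 - 3.5664 = 5.3126
P = 10^5.3126 = 205392.3788 mmHg

205392.3788 mmHg


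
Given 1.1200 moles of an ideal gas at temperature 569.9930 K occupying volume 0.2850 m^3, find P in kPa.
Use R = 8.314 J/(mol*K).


P = nRT/V = 1.1200 * 8.314 * 569.9930 / 0.2850
= 5307.5924 / 0.2850 = 18623.1313 Pa = 18.6231 kPa

18.6231 kPa


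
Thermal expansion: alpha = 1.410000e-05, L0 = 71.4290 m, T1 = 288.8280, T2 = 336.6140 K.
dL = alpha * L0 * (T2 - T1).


dT = 47.7860 K
dL = 1.410000e-05 * 71.4290 * 47.7860 = 0.048128 m
L_final = 71.477128 m

dL = 0.048128 m


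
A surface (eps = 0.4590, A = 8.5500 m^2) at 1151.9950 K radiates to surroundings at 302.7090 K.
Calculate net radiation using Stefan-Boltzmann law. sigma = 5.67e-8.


T^4 = 1.7612e+12
Tsurr^4 = 8.3966e+09
Q = 0.4590 * 5.67e-8 * 8.5500 * 1.7528e+12 = 390021.6775 W

390021.6775 W


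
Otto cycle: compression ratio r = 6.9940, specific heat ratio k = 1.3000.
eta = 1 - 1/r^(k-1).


r^(k-1) = 1.7923
eta = 1 - 1/1.7923 = 0.4421 = 44.2067%

44.2067%


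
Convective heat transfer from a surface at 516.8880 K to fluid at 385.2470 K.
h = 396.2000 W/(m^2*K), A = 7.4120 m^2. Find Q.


dT = 131.6410 K
Q = 396.2000 * 7.4120 * 131.6410 = 386581.4891 W

386581.4891 W


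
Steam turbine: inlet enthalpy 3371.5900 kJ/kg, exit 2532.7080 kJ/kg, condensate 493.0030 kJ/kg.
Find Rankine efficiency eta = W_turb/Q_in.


W = 838.8820 kJ/kg
Q_in = 2878.5870 kJ/kg
eta = 0.2914 = 29.1421%

eta = 29.1421%


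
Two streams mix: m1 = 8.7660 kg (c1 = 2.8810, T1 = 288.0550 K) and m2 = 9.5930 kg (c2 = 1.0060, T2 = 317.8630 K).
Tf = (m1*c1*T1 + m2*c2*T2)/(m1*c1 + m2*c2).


num = 10342.3400
den = 34.9054
Tf = 296.2962 K

296.2962 K


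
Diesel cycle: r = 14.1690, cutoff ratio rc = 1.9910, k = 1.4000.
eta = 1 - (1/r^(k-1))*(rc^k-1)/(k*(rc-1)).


r^(k-1) = 2.8876
rc^k = 2.6224
eta = 0.5950 = 59.5031%

59.5031%


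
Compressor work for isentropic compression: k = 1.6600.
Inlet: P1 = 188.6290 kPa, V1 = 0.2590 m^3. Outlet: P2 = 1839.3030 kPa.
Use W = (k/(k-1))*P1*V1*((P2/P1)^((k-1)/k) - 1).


(k-1)/k = 0.3976
(P2/P1)^exp = 2.4731
W = 2.5152 * 188.6290 * 0.2590 * (2.4731 - 1) = 181.0060 kJ

181.0060 kJ


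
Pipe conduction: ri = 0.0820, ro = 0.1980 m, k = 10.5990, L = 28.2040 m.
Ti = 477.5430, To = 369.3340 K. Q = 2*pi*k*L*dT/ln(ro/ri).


dT = 108.2090 K
ln(ro/ri) = 0.8815
Q = 2*pi*10.5990*28.2040*108.2090 / 0.8815 = 230554.1757 W

230554.1757 W


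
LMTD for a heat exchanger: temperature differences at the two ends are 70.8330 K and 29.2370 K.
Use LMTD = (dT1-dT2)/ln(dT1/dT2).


dT1/dT2 = 2.4227
ln(dT1/dT2) = 0.8849
LMTD = 41.5960 / 0.8849 = 47.0070 K

47.0070 K


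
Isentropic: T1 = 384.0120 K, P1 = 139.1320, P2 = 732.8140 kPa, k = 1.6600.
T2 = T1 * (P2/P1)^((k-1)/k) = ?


(k-1)/k = 0.3976
(P2/P1)^exp = 1.9359
T2 = 384.0120 * 1.9359 = 743.4175 K

743.4175 K


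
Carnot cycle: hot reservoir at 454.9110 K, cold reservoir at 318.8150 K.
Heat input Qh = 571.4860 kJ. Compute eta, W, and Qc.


eta = 1 - 318.8150/454.9110 = 0.2992
W = 0.2992 * 571.4860 = 170.9718 kJ
Qc = 571.4860 - 170.9718 = 400.5142 kJ

eta = 29.9171%, W = 170.9718 kJ, Qc = 400.5142 kJ


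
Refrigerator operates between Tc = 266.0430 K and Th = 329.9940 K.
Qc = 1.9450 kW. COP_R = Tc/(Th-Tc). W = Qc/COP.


COP = 266.0430 / 63.9510 = 4.1601
W = 1.9450 / 4.1601 = 0.4675 kW

COP = 4.1601, W = 0.4675 kW


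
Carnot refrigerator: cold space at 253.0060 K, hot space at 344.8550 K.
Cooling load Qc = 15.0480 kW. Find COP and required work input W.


COP = 253.0060 / 91.8490 = 2.7546
W = 15.0480 / 2.7546 = 5.4629 kW

COP = 2.7546, W = 5.4629 kW


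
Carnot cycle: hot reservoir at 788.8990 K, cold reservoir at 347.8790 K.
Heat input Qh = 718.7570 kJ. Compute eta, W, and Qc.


eta = 1 - 347.8790/788.8990 = 0.5590
W = 0.5590 * 718.7570 = 401.8084 kJ
Qc = 718.7570 - 401.8084 = 316.9486 kJ

eta = 55.9032%, W = 401.8084 kJ, Qc = 316.9486 kJ


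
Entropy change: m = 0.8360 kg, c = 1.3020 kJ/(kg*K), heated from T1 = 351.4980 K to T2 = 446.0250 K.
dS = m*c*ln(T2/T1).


T2/T1 = 1.2689
ln(T2/T1) = 0.2382
dS = 0.8360 * 1.3020 * 0.2382 = 0.2592 kJ/K

0.2592 kJ/K


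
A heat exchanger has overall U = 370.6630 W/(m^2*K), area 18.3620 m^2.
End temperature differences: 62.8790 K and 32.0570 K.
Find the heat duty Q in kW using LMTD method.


LMTD = 45.7506 K
Q = 370.6630 * 18.3620 * 45.7506 = 311383.5250 W = 311.3835 kW

311.3835 kW


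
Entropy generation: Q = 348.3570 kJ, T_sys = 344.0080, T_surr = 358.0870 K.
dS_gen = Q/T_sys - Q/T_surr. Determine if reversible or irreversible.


dS_sys = 348.3570/344.0080 = 1.0126 kJ/K
dS_surr = -348.3570/358.0870 = -0.9728 kJ/K
dS_gen = 1.0126 - 0.9728 = 0.0398 kJ/K (irreversible)

dS_gen = 0.0398 kJ/K, irreversible


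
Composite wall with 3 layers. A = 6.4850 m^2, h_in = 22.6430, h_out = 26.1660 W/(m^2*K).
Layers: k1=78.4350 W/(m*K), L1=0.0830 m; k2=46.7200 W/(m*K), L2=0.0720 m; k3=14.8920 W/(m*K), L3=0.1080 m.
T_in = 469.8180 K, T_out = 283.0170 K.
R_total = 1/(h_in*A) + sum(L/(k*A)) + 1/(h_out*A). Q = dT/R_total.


R_conv_in = 1/(22.6430*6.4850) = 0.0068
R_1 = 0.0830/(78.4350*6.4850) = 0.0002
R_2 = 0.0720/(46.7200*6.4850) = 0.0002
R_3 = 0.1080/(14.8920*6.4850) = 0.0011
R_conv_out = 1/(26.1660*6.4850) = 0.0059
R_total = 0.0142 K/W
Q = 186.8010 / 0.0142 = 13134.2039 W

R_total = 0.0142 K/W, Q = 13134.2039 W


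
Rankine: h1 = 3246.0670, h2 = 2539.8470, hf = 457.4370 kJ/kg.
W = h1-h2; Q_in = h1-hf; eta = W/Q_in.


W = 706.2200 kJ/kg
Q_in = 2788.6300 kJ/kg
eta = 0.2532 = 25.3250%

eta = 25.3250%


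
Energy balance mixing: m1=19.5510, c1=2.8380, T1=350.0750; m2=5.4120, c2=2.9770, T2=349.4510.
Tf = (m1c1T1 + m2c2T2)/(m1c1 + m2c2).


num = 25054.3579
den = 71.5973
Tf = 349.9346 K

349.9346 K


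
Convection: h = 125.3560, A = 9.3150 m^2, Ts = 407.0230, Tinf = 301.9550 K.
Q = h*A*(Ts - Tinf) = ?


dT = 105.0680 K
Q = 125.3560 * 9.3150 * 105.0680 = 122686.9727 W

122686.9727 W


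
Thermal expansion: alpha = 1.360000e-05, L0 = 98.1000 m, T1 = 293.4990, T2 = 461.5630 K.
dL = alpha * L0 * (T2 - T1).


dT = 168.0640 K
dL = 1.360000e-05 * 98.1000 * 168.0640 = 0.224224 m
L_final = 98.324224 m

dL = 0.224224 m


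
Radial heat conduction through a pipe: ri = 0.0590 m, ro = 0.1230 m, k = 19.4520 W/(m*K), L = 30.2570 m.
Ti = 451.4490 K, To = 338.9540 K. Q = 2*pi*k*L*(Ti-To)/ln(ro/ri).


dT = 112.4950 K
ln(ro/ri) = 0.7346
Q = 2*pi*19.4520*30.2570*112.4950 / 0.7346 = 566271.3083 W

566271.3083 W


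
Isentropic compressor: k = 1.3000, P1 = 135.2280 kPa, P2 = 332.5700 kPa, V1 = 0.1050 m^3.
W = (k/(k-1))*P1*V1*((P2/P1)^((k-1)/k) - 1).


(k-1)/k = 0.2308
(P2/P1)^exp = 1.2308
W = 4.3333 * 135.2280 * 0.1050 * (1.2308 - 1) = 14.2010 kJ

14.2010 kJ


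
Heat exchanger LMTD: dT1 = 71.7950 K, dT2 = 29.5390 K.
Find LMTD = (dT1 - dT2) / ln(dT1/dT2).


dT1/dT2 = 2.4305
ln(dT1/dT2) = 0.8881
LMTD = 42.2560 / 0.8881 = 47.5800 K

47.5800 K


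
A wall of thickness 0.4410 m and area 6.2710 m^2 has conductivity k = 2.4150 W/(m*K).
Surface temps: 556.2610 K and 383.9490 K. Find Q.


dT = 172.3120 K
Q = 2.4150 * 6.2710 * 172.3120 / 0.4410 = 5917.3992 W

5917.3992 W


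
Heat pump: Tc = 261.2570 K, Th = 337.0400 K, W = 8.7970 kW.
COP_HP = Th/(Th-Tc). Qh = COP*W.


COP = 337.0400 / 75.7830 = 4.4474
Qh = 4.4474 * 8.7970 = 39.1241 kW

COP = 4.4474, Qh = 39.1241 kW


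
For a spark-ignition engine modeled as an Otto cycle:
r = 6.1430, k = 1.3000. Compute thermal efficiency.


r^(k-1) = 1.7239
eta = 1 - 1/1.7239 = 0.4199 = 41.9923%

41.9923%


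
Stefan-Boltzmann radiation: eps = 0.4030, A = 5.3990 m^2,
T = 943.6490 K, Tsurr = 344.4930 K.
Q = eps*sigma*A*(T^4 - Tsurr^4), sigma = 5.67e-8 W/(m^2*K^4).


T^4 = 7.9294e+11
Tsurr^4 = 1.4084e+10
Q = 0.4030 * 5.67e-8 * 5.3990 * 7.7886e+11 = 96086.0457 W

96086.0457 W


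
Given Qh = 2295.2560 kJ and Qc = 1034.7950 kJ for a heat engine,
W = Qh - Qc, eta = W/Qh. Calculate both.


W = 2295.2560 - 1034.7950 = 1260.4610 kJ
eta = 1260.4610 / 2295.2560 = 0.5492 = 54.9159%

W = 1260.4610 kJ, eta = 54.9159%


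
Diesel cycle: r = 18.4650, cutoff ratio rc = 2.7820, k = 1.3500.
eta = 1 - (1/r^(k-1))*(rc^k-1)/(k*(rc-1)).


r^(k-1) = 2.7747
rc^k = 3.9800
eta = 0.5536 = 55.3572%

55.3572%


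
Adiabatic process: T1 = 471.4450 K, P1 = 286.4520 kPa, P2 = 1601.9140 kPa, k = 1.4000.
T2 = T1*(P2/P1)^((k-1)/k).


(k-1)/k = 0.2857
(P2/P1)^exp = 1.6353
T2 = 471.4450 * 1.6353 = 770.9521 K

770.9521 K


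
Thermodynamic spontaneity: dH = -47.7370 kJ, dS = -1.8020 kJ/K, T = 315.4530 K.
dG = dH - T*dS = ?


T*dS = 315.4530 * -1.8020 = -568.4463 kJ
dG = -47.7370 + 568.4463 = 520.7093 kJ (non-spontaneous)

dG = 520.7093 kJ, non-spontaneous


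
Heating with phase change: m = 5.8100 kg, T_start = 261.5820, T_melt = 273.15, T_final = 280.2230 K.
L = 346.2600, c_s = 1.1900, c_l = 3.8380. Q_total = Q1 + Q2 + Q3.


Q1 (sensible, solid) = 5.8100 * 1.1900 * 11.5680 = 79.9800 kJ
Q2 (latent) = 5.8100 * 346.2600 = 2011.7706 kJ
Q3 (sensible, liquid) = 5.8100 * 3.8380 * 7.0730 = 157.7193 kJ
Q_total = 2249.4699 kJ

2249.4699 kJ


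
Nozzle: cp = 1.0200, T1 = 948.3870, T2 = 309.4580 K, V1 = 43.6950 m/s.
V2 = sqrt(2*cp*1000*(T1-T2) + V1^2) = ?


dT = 638.9290 K
2*cp*1000*dT = 1303415.1600
V1^2 = 1909.2530
V2 = sqrt(1305324.4130) = 1142.5079 m/s

1142.5079 m/s


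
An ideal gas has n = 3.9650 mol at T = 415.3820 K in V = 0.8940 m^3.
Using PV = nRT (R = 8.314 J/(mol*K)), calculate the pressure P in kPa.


P = nRT/V = 3.9650 * 8.314 * 415.3820 / 0.8940
= 13693.0718 / 0.8940 = 15316.6351 Pa = 15.3166 kPa

15.3166 kPa


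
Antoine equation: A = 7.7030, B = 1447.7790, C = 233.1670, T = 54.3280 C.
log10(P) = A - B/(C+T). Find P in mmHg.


C+T = 287.4950
B/(C+T) = 5.0358
log10(P) = 7.7030 - 5.0358 = 2.6672
P = 10^2.6672 = 464.6858 mmHg

464.6858 mmHg


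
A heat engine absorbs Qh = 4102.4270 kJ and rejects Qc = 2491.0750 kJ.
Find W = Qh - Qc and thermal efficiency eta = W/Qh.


W = 4102.4270 - 2491.0750 = 1611.3520 kJ
eta = 1611.3520 / 4102.4270 = 0.3928 = 39.2780%

W = 1611.3520 kJ, eta = 39.2780%


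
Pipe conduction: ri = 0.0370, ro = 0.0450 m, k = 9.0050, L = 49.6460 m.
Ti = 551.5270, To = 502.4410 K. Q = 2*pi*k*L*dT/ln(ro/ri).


dT = 49.0860 K
ln(ro/ri) = 0.1957
Q = 2*pi*9.0050*49.6460*49.0860 / 0.1957 = 704394.1690 W

704394.1690 W


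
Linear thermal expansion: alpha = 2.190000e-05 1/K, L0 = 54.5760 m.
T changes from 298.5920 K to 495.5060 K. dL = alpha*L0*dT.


dT = 196.9140 K
dL = 2.190000e-05 * 54.5760 * 196.9140 = 0.235354 m
L_final = 54.811354 m

dL = 0.235354 m


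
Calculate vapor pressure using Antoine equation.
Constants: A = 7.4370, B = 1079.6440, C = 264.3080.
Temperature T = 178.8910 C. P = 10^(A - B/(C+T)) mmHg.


C+T = 443.1990
B/(C+T) = 2.4360
log10(P) = 7.4370 - 2.4360 = 5.0010
P = 10^5.0010 = 100224.6730 mmHg

100224.6730 mmHg


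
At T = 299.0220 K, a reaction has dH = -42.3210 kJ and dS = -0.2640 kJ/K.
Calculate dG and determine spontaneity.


T*dS = 299.0220 * -0.2640 = -78.9418 kJ
dG = -42.3210 + 78.9418 = 36.6208 kJ (non-spontaneous)

dG = 36.6208 kJ, non-spontaneous


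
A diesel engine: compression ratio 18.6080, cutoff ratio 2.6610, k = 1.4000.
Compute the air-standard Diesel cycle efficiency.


r^(k-1) = 3.2202
rc^k = 3.9361
eta = 0.6079 = 60.7907%

60.7907%


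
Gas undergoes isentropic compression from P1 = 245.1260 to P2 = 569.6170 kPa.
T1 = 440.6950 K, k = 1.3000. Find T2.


(k-1)/k = 0.2308
(P2/P1)^exp = 1.2148
T2 = 440.6950 * 1.2148 = 535.3580 K

535.3580 K


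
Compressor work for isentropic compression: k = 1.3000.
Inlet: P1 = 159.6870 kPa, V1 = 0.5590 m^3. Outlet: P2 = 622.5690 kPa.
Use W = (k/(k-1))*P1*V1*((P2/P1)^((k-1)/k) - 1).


(k-1)/k = 0.2308
(P2/P1)^exp = 1.3689
W = 4.3333 * 159.6870 * 0.5590 * (1.3689 - 1) = 142.6887 kJ

142.6887 kJ


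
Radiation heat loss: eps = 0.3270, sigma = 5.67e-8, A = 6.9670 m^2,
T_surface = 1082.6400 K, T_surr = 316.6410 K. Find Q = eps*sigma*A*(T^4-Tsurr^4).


T^4 = 1.3738e+12
Tsurr^4 = 1.0052e+10
Q = 0.3270 * 5.67e-8 * 6.9670 * 1.3638e+12 = 176166.5654 W

176166.5654 W


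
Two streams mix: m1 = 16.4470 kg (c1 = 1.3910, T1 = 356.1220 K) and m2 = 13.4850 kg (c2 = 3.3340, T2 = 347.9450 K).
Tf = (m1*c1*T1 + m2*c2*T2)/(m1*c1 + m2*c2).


num = 23790.5355
den = 67.8368
Tf = 350.7027 K

350.7027 K


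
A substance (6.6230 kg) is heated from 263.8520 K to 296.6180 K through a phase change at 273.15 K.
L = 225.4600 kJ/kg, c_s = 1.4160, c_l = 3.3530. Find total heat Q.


Q1 (sensible, solid) = 6.6230 * 1.4160 * 9.2980 = 87.1982 kJ
Q2 (latent) = 6.6230 * 225.4600 = 1493.2216 kJ
Q3 (sensible, liquid) = 6.6230 * 3.3530 * 23.4680 = 521.1520 kJ
Q_total = 2101.5718 kJ

2101.5718 kJ


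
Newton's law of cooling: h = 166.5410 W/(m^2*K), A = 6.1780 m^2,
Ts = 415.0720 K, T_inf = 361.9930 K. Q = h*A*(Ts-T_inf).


dT = 53.0790 K
Q = 166.5410 * 6.1780 * 53.0790 = 54612.4681 W

54612.4681 W


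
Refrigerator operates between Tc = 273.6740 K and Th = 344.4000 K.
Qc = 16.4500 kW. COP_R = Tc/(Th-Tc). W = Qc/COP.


COP = 273.6740 / 70.7260 = 3.8695
W = 16.4500 / 3.8695 = 4.2512 kW

COP = 3.8695, W = 4.2512 kW


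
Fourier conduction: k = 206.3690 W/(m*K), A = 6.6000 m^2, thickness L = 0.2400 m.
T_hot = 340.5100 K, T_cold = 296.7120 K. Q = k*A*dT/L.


dT = 43.7980 K
Q = 206.3690 * 6.6000 * 43.7980 / 0.2400 = 248560.1102 W

248560.1102 W


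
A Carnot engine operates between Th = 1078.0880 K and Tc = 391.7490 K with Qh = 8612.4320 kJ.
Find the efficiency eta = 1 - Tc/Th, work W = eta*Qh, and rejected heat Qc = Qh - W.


eta = 1 - 391.7490/1078.0880 = 0.6366
W = 0.6366 * 8612.4320 = 5482.8993 kJ
Qc = 8612.4320 - 5482.8993 = 3129.5327 kJ

eta = 63.6626%, W = 5482.8993 kJ, Qc = 3129.5327 kJ


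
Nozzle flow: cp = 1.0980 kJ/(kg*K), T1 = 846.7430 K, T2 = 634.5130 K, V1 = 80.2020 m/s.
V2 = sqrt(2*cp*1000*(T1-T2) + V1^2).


dT = 212.2300 K
2*cp*1000*dT = 466057.0800
V1^2 = 6432.3608
V2 = sqrt(472489.4408) = 687.3787 m/s

687.3787 m/s


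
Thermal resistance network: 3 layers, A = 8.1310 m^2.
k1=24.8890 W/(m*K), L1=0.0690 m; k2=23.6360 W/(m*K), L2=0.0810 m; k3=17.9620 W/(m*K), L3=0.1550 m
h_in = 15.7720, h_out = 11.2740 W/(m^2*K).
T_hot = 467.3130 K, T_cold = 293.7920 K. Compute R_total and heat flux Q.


R_conv_in = 1/(15.7720*8.1310) = 0.0078
R_1 = 0.0690/(24.8890*8.1310) = 0.0003
R_2 = 0.0810/(23.6360*8.1310) = 0.0004
R_3 = 0.1550/(17.9620*8.1310) = 0.0011
R_conv_out = 1/(11.2740*8.1310) = 0.0109
R_total = 0.0205 K/W
Q = 173.5210 / 0.0205 = 8451.9513 W

R_total = 0.0205 K/W, Q = 8451.9513 W


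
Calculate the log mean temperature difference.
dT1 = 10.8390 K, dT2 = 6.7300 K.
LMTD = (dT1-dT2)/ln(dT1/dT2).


dT1/dT2 = 1.6105
ln(dT1/dT2) = 0.4766
LMTD = 4.1090 / 0.4766 = 8.6219 K

8.6219 K


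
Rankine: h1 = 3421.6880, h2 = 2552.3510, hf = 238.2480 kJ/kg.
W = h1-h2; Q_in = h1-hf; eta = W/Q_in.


W = 869.3370 kJ/kg
Q_in = 3183.4400 kJ/kg
eta = 0.2731 = 27.3081%

eta = 27.3081%


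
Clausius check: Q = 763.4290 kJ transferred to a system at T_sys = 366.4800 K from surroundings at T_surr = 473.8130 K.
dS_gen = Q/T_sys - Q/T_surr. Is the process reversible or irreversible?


dS_sys = 763.4290/366.4800 = 2.0831 kJ/K
dS_surr = -763.4290/473.8130 = -1.6112 kJ/K
dS_gen = 2.0831 - 1.6112 = 0.4719 kJ/K (irreversible)

dS_gen = 0.4719 kJ/K, irreversible


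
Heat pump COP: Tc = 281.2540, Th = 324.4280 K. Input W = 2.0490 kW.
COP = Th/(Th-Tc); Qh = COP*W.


COP = 324.4280 / 43.1740 = 7.5144
Qh = 7.5144 * 2.0490 = 15.3971 kW

COP = 7.5144, Qh = 15.3971 kW


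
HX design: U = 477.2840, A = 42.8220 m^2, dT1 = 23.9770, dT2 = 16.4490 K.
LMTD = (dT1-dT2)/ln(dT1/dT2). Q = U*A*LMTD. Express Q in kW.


LMTD = 19.9772 K
Q = 477.2840 * 42.8220 * 19.9772 = 408298.2860 W = 408.2983 kW

408.2983 kW


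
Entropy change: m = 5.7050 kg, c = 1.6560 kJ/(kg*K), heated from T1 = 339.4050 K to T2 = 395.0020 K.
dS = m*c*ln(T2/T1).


T2/T1 = 1.1638
ln(T2/T1) = 0.1517
dS = 5.7050 * 1.6560 * 0.1517 = 1.4332 kJ/K

1.4332 kJ/K


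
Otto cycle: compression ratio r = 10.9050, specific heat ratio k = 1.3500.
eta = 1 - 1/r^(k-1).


r^(k-1) = 2.3076
eta = 1 - 1/2.3076 = 0.5667 = 56.6658%

56.6658%


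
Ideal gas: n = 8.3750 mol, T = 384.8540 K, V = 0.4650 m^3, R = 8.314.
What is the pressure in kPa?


P = nRT/V = 8.3750 * 8.314 * 384.8540 / 0.4650
= 26797.2878 / 0.4650 = 57628.5759 Pa = 57.6286 kPa

57.6286 kPa


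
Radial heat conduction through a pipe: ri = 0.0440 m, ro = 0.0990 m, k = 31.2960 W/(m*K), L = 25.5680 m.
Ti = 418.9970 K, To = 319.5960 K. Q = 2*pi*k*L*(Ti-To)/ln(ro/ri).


dT = 99.4010 K
ln(ro/ri) = 0.8109
Q = 2*pi*31.2960*25.5680*99.4010 / 0.8109 = 616272.4163 W

616272.4163 W


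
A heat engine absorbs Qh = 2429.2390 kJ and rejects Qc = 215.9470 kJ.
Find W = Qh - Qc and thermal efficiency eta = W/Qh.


W = 2429.2390 - 215.9470 = 2213.2920 kJ
eta = 2213.2920 / 2429.2390 = 0.9111 = 91.1105%

W = 2213.2920 kJ, eta = 91.1105%


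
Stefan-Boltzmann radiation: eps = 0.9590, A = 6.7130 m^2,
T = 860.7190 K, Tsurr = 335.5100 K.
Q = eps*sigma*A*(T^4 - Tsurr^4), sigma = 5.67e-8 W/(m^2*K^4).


T^4 = 5.4884e+11
Tsurr^4 = 1.2671e+10
Q = 0.9590 * 5.67e-8 * 6.7130 * 5.3617e+11 = 195712.9457 W

195712.9457 W


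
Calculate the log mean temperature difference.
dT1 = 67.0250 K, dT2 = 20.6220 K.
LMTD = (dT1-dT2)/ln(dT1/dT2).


dT1/dT2 = 3.2502
ln(dT1/dT2) = 1.1787
LMTD = 46.4030 / 1.1787 = 39.3677 K

39.3677 K


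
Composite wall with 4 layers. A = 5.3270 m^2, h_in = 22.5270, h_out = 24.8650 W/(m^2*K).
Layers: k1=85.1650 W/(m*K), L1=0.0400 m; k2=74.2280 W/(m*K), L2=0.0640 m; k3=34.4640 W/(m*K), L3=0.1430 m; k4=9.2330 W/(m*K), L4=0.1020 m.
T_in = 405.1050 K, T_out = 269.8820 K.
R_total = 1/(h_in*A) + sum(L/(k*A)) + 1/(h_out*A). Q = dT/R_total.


R_conv_in = 1/(22.5270*5.3270) = 0.0083
R_1 = 0.0400/(85.1650*5.3270) = 8.8169e-05
R_2 = 0.0640/(74.2280*5.3270) = 0.0002
R_3 = 0.1430/(34.4640*5.3270) = 0.0008
R_4 = 0.1020/(9.2330*5.3270) = 0.0021
R_conv_out = 1/(24.8650*5.3270) = 0.0075
R_total = 0.0190 K/W
Q = 135.2230 / 0.0190 = 7122.3608 W

R_total = 0.0190 K/W, Q = 7122.3608 W


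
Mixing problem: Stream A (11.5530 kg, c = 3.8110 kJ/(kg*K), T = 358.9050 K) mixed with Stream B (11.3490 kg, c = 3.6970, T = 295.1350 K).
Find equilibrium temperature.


num = 28185.0966
den = 85.9857
Tf = 327.7880 K

327.7880 K


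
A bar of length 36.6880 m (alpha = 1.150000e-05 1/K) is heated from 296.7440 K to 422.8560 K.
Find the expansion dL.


dT = 126.1120 K
dL = 1.150000e-05 * 36.6880 * 126.1120 = 0.053208 m
L_final = 36.741208 m

dL = 0.053208 m


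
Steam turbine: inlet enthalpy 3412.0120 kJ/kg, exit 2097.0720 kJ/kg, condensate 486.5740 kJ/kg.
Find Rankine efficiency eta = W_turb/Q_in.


W = 1314.9400 kJ/kg
Q_in = 2925.4380 kJ/kg
eta = 0.4495 = 44.9485%

eta = 44.9485%


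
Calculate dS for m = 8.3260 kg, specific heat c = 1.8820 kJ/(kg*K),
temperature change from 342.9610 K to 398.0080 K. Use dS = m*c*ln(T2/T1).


T2/T1 = 1.1605
ln(T2/T1) = 0.1489
dS = 8.3260 * 1.8820 * 0.1489 = 2.3325 kJ/K

2.3325 kJ/K


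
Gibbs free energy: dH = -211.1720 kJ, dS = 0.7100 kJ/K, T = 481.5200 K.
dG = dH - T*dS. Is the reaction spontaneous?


T*dS = 481.5200 * 0.7100 = 341.8792 kJ
dG = -211.1720 - 341.8792 = -553.0512 kJ (spontaneous)

dG = -553.0512 kJ, spontaneous


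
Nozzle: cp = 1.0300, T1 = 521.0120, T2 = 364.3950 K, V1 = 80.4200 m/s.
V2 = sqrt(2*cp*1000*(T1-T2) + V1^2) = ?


dT = 156.6170 K
2*cp*1000*dT = 322631.0200
V1^2 = 6467.3764
V2 = sqrt(329098.3964) = 573.6710 m/s

573.6710 m/s


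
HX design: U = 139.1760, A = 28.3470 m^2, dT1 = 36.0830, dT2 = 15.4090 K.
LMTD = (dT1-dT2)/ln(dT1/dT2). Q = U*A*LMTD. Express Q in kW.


LMTD = 24.2975 K
Q = 139.1760 * 28.3470 * 24.2975 = 95858.9595 W = 95.8590 kW

95.8590 kW


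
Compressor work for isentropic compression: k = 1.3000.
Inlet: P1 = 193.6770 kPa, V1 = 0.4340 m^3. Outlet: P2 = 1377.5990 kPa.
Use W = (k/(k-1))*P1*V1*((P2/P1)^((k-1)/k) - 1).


(k-1)/k = 0.2308
(P2/P1)^exp = 1.5726
W = 4.3333 * 193.6770 * 0.4340 * (1.5726 - 1) = 208.5747 kJ

208.5747 kJ


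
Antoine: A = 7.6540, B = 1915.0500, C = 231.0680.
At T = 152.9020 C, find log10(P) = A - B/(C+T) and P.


C+T = 383.9700
B/(C+T) = 4.9875
log10(P) = 7.6540 - 4.9875 = 2.6665
P = 10^2.6665 = 463.9818 mmHg

463.9818 mmHg


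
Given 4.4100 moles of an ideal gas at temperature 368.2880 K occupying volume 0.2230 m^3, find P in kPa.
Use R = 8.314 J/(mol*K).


P = nRT/V = 4.4100 * 8.314 * 368.2880 / 0.2230
= 13503.1838 / 0.2230 = 60552.3936 Pa = 60.5524 kPa

60.5524 kPa


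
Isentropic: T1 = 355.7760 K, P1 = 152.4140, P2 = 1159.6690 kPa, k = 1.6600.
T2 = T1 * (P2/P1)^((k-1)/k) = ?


(k-1)/k = 0.3976
(P2/P1)^exp = 2.2408
T2 = 355.7760 * 2.2408 = 797.2172 K

797.2172 K


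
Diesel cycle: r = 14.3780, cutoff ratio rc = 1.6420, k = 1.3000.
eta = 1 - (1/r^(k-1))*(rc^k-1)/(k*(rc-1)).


r^(k-1) = 2.2249
rc^k = 1.9054
eta = 0.5124 = 51.2415%

51.2415%


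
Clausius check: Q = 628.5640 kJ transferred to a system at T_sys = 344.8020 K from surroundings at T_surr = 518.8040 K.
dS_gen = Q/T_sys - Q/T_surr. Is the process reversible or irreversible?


dS_sys = 628.5640/344.8020 = 1.8230 kJ/K
dS_surr = -628.5640/518.8040 = -1.2116 kJ/K
dS_gen = 1.8230 - 1.2116 = 0.6114 kJ/K (irreversible)

dS_gen = 0.6114 kJ/K, irreversible


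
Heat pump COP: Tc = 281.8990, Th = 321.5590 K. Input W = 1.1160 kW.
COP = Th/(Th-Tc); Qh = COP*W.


COP = 321.5590 / 39.6600 = 8.1079
Qh = 8.1079 * 1.1160 = 9.0484 kW

COP = 8.1079, Qh = 9.0484 kW


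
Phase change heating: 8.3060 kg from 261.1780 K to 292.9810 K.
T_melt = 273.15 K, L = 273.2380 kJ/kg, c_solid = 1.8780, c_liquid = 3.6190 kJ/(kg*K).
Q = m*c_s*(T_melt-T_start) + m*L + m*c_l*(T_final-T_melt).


Q1 (sensible, solid) = 8.3060 * 1.8780 * 11.9720 = 186.7473 kJ
Q2 (latent) = 8.3060 * 273.2380 = 2269.5148 kJ
Q3 (sensible, liquid) = 8.3060 * 3.6190 * 19.8310 = 596.1082 kJ
Q_total = 3052.3703 kJ

3052.3703 kJ


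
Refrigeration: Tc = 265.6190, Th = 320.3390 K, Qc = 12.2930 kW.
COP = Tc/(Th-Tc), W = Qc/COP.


COP = 265.6190 / 54.7200 = 4.8541
W = 12.2930 / 4.8541 = 2.5325 kW

COP = 4.8541, W = 2.5325 kW


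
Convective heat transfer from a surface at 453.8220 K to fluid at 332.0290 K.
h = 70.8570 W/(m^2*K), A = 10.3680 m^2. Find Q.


dT = 121.7930 K
Q = 70.8570 * 10.3680 * 121.7930 = 89474.6643 W

89474.6643 W


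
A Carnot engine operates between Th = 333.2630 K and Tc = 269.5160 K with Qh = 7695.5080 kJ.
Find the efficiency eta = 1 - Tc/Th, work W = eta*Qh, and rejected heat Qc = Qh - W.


eta = 1 - 269.5160/333.2630 = 0.1913
W = 0.1913 * 7695.5080 = 1472.0072 kJ
Qc = 7695.5080 - 1472.0072 = 6223.5008 kJ

eta = 19.1281%, W = 1472.0072 kJ, Qc = 6223.5008 kJ


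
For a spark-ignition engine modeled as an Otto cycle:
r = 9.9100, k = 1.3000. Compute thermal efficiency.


r^(k-1) = 1.9899
eta = 1 - 1/1.9899 = 0.4975 = 49.7452%

49.7452%


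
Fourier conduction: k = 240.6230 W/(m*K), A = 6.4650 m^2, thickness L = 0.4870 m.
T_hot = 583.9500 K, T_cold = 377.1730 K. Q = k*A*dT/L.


dT = 206.7770 K
Q = 240.6230 * 6.4650 * 206.7770 / 0.4870 = 660509.2975 W

660509.2975 W


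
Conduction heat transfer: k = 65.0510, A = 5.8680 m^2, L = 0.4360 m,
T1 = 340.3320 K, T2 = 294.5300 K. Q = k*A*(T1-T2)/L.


dT = 45.8020 K
Q = 65.0510 * 5.8680 * 45.8020 / 0.4360 = 40099.7842 W

40099.7842 W


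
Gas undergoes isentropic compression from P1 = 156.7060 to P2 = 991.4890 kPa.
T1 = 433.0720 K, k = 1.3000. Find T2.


(k-1)/k = 0.2308
(P2/P1)^exp = 1.5307
T2 = 433.0720 * 1.5307 = 662.9075 K

662.9075 K


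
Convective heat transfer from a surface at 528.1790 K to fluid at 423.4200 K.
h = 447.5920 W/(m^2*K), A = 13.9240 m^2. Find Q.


dT = 104.7590 K
Q = 447.5920 * 13.9240 * 104.7590 = 652886.4785 W

652886.4785 W


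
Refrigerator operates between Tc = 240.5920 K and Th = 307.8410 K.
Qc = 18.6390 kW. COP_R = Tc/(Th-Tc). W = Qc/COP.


COP = 240.5920 / 67.2490 = 3.5776
W = 18.6390 / 3.5776 = 5.2099 kW

COP = 3.5776, W = 5.2099 kW


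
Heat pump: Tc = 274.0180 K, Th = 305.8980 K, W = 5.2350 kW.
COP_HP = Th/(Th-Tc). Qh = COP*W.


COP = 305.8980 / 31.8800 = 9.5953
Qh = 9.5953 * 5.2350 = 50.2314 kW

COP = 9.5953, Qh = 50.2314 kW


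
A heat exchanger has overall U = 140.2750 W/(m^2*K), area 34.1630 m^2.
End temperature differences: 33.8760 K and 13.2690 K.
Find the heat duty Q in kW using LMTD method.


LMTD = 21.9860 K
Q = 140.2750 * 34.1630 * 21.9860 = 105361.8551 W = 105.3619 kW

105.3619 kW


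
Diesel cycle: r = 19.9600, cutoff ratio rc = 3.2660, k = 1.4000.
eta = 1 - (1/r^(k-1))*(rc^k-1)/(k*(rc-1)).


r^(k-1) = 3.3118
rc^k = 5.2435
eta = 0.5961 = 59.6100%

59.6100%


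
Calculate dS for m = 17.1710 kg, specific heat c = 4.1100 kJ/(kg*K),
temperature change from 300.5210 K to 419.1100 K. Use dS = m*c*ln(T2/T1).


T2/T1 = 1.3946
ln(T2/T1) = 0.3326
dS = 17.1710 * 4.1100 * 0.3326 = 23.4736 kJ/K

23.4736 kJ/K


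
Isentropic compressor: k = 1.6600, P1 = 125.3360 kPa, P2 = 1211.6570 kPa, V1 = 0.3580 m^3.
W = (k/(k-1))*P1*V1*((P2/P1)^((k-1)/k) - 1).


(k-1)/k = 0.3976
(P2/P1)^exp = 2.4646
W = 2.5152 * 125.3360 * 0.3580 * (2.4646 - 1) = 165.2888 kJ

165.2888 kJ


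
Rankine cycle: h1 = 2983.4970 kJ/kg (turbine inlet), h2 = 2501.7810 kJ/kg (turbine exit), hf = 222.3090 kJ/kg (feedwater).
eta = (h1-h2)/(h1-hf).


W = 481.7160 kJ/kg
Q_in = 2761.1880 kJ/kg
eta = 0.1745 = 17.4460%

eta = 17.4460%


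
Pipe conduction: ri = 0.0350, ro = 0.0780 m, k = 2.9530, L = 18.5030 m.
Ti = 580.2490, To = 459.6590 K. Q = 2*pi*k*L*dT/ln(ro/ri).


dT = 120.5900 K
ln(ro/ri) = 0.8014
Q = 2*pi*2.9530*18.5030*120.5900 / 0.8014 = 51661.6989 W

51661.6989 W


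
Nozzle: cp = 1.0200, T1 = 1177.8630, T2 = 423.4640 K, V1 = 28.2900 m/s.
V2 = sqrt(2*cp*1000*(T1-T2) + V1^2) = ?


dT = 754.3990 K
2*cp*1000*dT = 1538973.9600
V1^2 = 800.3241
V2 = sqrt(1539774.2841) = 1240.8764 m/s

1240.8764 m/s


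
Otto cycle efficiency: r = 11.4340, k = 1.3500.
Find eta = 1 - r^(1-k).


r^(k-1) = 2.3462
eta = 1 - 1/2.3462 = 0.5738 = 57.3783%

57.3783%


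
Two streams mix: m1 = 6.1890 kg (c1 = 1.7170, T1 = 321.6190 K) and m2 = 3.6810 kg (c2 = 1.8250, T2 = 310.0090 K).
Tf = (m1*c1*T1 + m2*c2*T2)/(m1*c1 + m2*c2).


num = 5500.2747
den = 17.3443
Tf = 317.1222 K

317.1222 K


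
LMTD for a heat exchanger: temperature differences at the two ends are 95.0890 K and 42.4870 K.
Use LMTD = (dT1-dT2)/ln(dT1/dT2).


dT1/dT2 = 2.2381
ln(dT1/dT2) = 0.8056
LMTD = 52.6020 / 0.8056 = 65.2942 K

65.2942 K


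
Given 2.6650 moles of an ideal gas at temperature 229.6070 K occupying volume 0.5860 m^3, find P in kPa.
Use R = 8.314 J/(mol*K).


P = nRT/V = 2.6650 * 8.314 * 229.6070 / 0.5860
= 5087.3587 / 0.5860 = 8681.4994 Pa = 8.6815 kPa

8.6815 kPa


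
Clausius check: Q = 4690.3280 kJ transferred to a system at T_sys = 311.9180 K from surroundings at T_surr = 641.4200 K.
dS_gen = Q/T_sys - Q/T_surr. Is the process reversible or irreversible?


dS_sys = 4690.3280/311.9180 = 15.0371 kJ/K
dS_surr = -4690.3280/641.4200 = -7.3124 kJ/K
dS_gen = 15.0371 - 7.3124 = 7.7246 kJ/K (irreversible)

dS_gen = 7.7246 kJ/K, irreversible


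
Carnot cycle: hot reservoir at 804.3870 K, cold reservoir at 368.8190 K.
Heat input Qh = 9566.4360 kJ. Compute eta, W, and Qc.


eta = 1 - 368.8190/804.3870 = 0.5415
W = 0.5415 * 9566.4360 = 5180.1352 kJ
Qc = 9566.4360 - 5180.1352 = 4386.3008 kJ

eta = 54.1491%, W = 5180.1352 kJ, Qc = 4386.3008 kJ


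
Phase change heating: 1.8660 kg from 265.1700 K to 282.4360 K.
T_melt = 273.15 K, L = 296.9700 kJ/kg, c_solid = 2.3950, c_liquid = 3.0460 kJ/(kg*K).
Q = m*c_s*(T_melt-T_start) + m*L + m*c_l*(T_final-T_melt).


Q1 (sensible, solid) = 1.8660 * 2.3950 * 7.9800 = 35.6632 kJ
Q2 (latent) = 1.8660 * 296.9700 = 554.1460 kJ
Q3 (sensible, liquid) = 1.8660 * 3.0460 * 9.2860 = 52.7801 kJ
Q_total = 642.5893 kJ

642.5893 kJ


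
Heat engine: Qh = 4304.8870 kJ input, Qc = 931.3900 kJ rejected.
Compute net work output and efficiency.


W = 4304.8870 - 931.3900 = 3373.4970 kJ
eta = 3373.4970 / 4304.8870 = 0.7836 = 78.3644%

W = 3373.4970 kJ, eta = 78.3644%


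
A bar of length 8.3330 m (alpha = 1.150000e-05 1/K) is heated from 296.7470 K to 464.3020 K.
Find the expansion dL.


dT = 167.5550 K
dL = 1.150000e-05 * 8.3330 * 167.5550 = 0.016057 m
L_final = 8.349057 m

dL = 0.016057 m


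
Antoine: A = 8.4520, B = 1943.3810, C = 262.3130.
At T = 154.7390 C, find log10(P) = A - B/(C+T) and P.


C+T = 417.0520
B/(C+T) = 4.6598
log10(P) = 8.4520 - 4.6598 = 3.7922
P = 10^3.7922 = 6197.1925 mmHg

6197.1925 mmHg


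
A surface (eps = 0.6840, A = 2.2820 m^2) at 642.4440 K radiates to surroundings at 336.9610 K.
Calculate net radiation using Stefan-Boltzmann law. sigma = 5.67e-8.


T^4 = 1.7035e+11
Tsurr^4 = 1.2892e+10
Q = 0.6840 * 5.67e-8 * 2.2820 * 1.5746e+11 = 13935.3719 W

13935.3719 W


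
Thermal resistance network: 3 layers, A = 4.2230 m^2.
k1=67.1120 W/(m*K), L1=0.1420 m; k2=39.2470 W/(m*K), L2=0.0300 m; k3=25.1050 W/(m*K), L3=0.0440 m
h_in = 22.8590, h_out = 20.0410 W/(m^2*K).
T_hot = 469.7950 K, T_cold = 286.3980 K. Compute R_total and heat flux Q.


R_conv_in = 1/(22.8590*4.2230) = 0.0104
R_1 = 0.1420/(67.1120*4.2230) = 0.0005
R_2 = 0.0300/(39.2470*4.2230) = 0.0002
R_3 = 0.0440/(25.1050*4.2230) = 0.0004
R_conv_out = 1/(20.0410*4.2230) = 0.0118
R_total = 0.0233 K/W
Q = 183.3970 / 0.0233 = 7880.6347 W

R_total = 0.0233 K/W, Q = 7880.6347 W


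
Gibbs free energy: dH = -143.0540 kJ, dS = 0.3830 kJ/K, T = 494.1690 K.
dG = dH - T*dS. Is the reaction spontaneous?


T*dS = 494.1690 * 0.3830 = 189.2667 kJ
dG = -143.0540 - 189.2667 = -332.3207 kJ (spontaneous)

dG = -332.3207 kJ, spontaneous


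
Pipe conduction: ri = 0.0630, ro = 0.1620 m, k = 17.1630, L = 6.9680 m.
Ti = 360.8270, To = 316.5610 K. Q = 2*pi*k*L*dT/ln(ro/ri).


dT = 44.2660 K
ln(ro/ri) = 0.9445
Q = 2*pi*17.1630*6.9680*44.2660 / 0.9445 = 35218.2023 W

35218.2023 W


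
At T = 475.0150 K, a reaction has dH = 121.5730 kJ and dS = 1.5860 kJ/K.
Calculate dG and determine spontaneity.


T*dS = 475.0150 * 1.5860 = 753.3738 kJ
dG = 121.5730 - 753.3738 = -631.8008 kJ (spontaneous)

dG = -631.8008 kJ, spontaneous


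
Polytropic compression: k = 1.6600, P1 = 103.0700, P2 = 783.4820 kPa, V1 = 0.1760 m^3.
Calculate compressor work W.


(k-1)/k = 0.3976
(P2/P1)^exp = 2.2399
W = 2.5152 * 103.0700 * 0.1760 * (2.2399 - 1) = 56.5730 kJ

56.5730 kJ


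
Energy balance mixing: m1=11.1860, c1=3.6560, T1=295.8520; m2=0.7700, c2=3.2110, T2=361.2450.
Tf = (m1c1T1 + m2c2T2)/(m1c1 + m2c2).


num = 12992.3356
den = 43.3685
Tf = 299.5801 K

299.5801 K


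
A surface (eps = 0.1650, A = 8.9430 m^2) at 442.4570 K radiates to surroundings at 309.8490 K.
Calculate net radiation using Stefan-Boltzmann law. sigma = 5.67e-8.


T^4 = 3.8325e+10
Tsurr^4 = 9.2172e+09
Q = 0.1650 * 5.67e-8 * 8.9430 * 2.9108e+10 = 2435.3533 W

2435.3533 W


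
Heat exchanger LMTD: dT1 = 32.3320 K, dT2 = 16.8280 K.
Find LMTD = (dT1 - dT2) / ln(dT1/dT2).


dT1/dT2 = 1.9213
ln(dT1/dT2) = 0.6530
LMTD = 15.5040 / 0.6530 = 23.7422 K

23.7422 K


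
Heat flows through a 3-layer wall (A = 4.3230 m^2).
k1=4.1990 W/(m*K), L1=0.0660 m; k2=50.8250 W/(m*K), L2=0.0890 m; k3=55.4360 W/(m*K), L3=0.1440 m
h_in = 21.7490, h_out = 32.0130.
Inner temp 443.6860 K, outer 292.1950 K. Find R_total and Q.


R_conv_in = 1/(21.7490*4.3230) = 0.0106
R_1 = 0.0660/(4.1990*4.3230) = 0.0036
R_2 = 0.0890/(50.8250*4.3230) = 0.0004
R_3 = 0.1440/(55.4360*4.3230) = 0.0006
R_conv_out = 1/(32.0130*4.3230) = 0.0072
R_total = 0.0225 K/W
Q = 151.4910 / 0.0225 = 6731.8495 W

R_total = 0.0225 K/W, Q = 6731.8495 W


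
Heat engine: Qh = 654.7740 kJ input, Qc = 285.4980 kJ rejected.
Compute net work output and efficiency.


W = 654.7740 - 285.4980 = 369.2760 kJ
eta = 369.2760 / 654.7740 = 0.5640 = 56.3975%

W = 369.2760 kJ, eta = 56.3975%


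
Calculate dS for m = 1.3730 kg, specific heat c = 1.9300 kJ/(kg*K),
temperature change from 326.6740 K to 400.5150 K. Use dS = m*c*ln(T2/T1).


T2/T1 = 1.2260
ln(T2/T1) = 0.2038
dS = 1.3730 * 1.9300 * 0.2038 = 0.5400 kJ/K

0.5400 kJ/K


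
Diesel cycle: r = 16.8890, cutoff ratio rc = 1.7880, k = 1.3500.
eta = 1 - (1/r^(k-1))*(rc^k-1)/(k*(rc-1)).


r^(k-1) = 2.6894
rc^k = 2.1913
eta = 0.5836 = 58.3621%

58.3621%


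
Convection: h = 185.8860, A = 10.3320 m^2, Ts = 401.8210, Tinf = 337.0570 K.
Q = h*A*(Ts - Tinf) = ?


dT = 64.7640 K
Q = 185.8860 * 10.3320 * 64.7640 = 124384.0644 W

124384.0644 W


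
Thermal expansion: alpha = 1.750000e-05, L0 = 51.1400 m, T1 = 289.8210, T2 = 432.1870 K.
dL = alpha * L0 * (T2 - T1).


dT = 142.3660 K
dL = 1.750000e-05 * 51.1400 * 142.3660 = 0.127410 m
L_final = 51.267410 m

dL = 0.127410 m


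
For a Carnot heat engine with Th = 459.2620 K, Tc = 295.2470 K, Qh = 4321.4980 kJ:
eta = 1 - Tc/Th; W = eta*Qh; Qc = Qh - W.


eta = 1 - 295.2470/459.2620 = 0.3571
W = 0.3571 * 4321.4980 = 1543.3249 kJ
Qc = 4321.4980 - 1543.3249 = 2778.1731 kJ

eta = 35.7127%, W = 1543.3249 kJ, Qc = 2778.1731 kJ


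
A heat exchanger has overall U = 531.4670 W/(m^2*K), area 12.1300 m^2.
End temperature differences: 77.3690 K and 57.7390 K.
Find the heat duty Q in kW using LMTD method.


LMTD = 67.0759 K
Q = 531.4670 * 12.1300 * 67.0759 = 432418.1714 W = 432.4182 kW

432.4182 kW


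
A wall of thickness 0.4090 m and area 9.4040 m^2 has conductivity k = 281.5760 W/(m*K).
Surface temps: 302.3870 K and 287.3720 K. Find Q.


dT = 15.0150 K
Q = 281.5760 * 9.4040 * 15.0150 / 0.4090 = 97209.8525 W

97209.8525 W


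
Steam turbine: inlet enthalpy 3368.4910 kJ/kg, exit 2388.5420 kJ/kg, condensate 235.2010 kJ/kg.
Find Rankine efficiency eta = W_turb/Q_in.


W = 979.9490 kJ/kg
Q_in = 3133.2900 kJ/kg
eta = 0.3128 = 31.2754%

eta = 31.2754%


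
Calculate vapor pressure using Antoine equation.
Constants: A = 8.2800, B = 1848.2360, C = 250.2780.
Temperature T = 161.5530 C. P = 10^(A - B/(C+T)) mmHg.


C+T = 411.8310
B/(C+T) = 4.4879
log10(P) = 8.2800 - 4.4879 = 3.7921
P = 10^3.7921 = 6196.5420 mmHg

6196.5420 mmHg


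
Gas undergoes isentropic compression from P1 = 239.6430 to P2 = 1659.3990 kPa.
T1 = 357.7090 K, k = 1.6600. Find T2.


(k-1)/k = 0.3976
(P2/P1)^exp = 2.1584
T2 = 357.7090 * 2.1584 = 772.0746 K

772.0746 K


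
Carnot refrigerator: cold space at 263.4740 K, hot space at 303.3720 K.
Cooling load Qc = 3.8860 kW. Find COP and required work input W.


COP = 263.4740 / 39.8980 = 6.6037
W = 3.8860 / 6.6037 = 0.5885 kW

COP = 6.6037, W = 0.5885 kW


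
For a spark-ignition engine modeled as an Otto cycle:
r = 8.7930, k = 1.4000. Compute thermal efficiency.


r^(k-1) = 2.3859
eta = 1 - 1/2.3859 = 0.5809 = 58.0873%

58.0873%


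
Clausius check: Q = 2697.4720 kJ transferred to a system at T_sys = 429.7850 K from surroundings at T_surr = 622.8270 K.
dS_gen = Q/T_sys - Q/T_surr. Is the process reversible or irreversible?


dS_sys = 2697.4720/429.7850 = 6.2763 kJ/K
dS_surr = -2697.4720/622.8270 = -4.3310 kJ/K
dS_gen = 6.2763 - 4.3310 = 1.9453 kJ/K (irreversible)

dS_gen = 1.9453 kJ/K, irreversible


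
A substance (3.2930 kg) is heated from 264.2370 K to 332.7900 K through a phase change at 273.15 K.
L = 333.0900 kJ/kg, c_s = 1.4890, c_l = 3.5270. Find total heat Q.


Q1 (sensible, solid) = 3.2930 * 1.4890 * 8.9130 = 43.7029 kJ
Q2 (latent) = 3.2930 * 333.0900 = 1096.8654 kJ
Q3 (sensible, liquid) = 3.2930 * 3.5270 * 59.6400 = 692.6835 kJ
Q_total = 1833.2517 kJ

1833.2517 kJ


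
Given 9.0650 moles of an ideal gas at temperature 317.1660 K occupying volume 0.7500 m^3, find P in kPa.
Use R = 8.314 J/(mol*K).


P = nRT/V = 9.0650 * 8.314 * 317.1660 / 0.7500
= 23903.6628 / 0.7500 = 31871.5504 Pa = 31.8716 kPa

31.8716 kPa


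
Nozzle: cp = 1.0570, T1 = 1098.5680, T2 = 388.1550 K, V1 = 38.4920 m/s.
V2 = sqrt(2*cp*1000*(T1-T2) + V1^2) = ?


dT = 710.4130 K
2*cp*1000*dT = 1501813.0820
V1^2 = 1481.6341
V2 = sqrt(1503294.7161) = 1226.0892 m/s

1226.0892 m/s


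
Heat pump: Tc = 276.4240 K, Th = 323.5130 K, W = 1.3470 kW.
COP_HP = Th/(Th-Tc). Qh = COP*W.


COP = 323.5130 / 47.0890 = 6.8702
Qh = 6.8702 * 1.3470 = 9.2542 kW

COP = 6.8702, Qh = 9.2542 kW


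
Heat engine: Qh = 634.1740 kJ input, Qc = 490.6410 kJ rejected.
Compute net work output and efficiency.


W = 634.1740 - 490.6410 = 143.5330 kJ
eta = 143.5330 / 634.1740 = 0.2263 = 22.6331%

W = 143.5330 kJ, eta = 22.6331%


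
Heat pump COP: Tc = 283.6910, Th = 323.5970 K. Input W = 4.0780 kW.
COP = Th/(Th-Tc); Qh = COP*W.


COP = 323.5970 / 39.9060 = 8.1090
Qh = 8.1090 * 4.0780 = 33.0684 kW

COP = 8.1090, Qh = 33.0684 kW


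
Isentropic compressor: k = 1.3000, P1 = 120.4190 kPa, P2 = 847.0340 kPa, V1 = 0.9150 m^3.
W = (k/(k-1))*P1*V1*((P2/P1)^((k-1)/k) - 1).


(k-1)/k = 0.2308
(P2/P1)^exp = 1.5686
W = 4.3333 * 120.4190 * 0.9150 * (1.5686 - 1) = 271.4790 kJ

271.4790 kJ


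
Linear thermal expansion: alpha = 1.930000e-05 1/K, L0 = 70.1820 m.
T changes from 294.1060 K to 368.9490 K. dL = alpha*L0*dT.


dT = 74.8430 K
dL = 1.930000e-05 * 70.1820 * 74.8430 = 0.101376 m
L_final = 70.283376 m

dL = 0.101376 m


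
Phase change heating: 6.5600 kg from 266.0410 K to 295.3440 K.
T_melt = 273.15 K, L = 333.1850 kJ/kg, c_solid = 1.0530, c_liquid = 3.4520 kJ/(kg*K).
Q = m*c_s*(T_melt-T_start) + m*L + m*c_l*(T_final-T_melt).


Q1 (sensible, solid) = 6.5600 * 1.0530 * 7.1090 = 49.1067 kJ
Q2 (latent) = 6.5600 * 333.1850 = 2185.6936 kJ
Q3 (sensible, liquid) = 6.5600 * 3.4520 * 22.1940 = 502.5858 kJ
Q_total = 2737.3861 kJ

2737.3861 kJ


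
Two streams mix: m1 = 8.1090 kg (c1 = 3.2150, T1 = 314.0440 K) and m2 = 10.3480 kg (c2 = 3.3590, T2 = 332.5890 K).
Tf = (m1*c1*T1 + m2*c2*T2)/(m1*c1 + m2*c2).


num = 19747.7021
den = 60.8294
Tf = 324.6409 K

324.6409 K


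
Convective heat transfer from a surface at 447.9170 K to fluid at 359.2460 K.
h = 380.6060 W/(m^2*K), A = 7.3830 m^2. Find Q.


dT = 88.6710 K
Q = 380.6060 * 7.3830 * 88.6710 = 249166.7601 W

249166.7601 W


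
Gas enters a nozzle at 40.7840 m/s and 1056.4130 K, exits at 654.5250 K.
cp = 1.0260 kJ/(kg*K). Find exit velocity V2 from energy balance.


dT = 401.8880 K
2*cp*1000*dT = 824674.1760
V1^2 = 1663.3347
V2 = sqrt(826337.5107) = 909.0311 m/s

909.0311 m/s


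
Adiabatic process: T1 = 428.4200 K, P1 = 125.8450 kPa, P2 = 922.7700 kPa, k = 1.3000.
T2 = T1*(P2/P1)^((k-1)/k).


(k-1)/k = 0.2308
(P2/P1)^exp = 1.5837
T2 = 428.4200 * 1.5837 = 678.4917 K

678.4917 K


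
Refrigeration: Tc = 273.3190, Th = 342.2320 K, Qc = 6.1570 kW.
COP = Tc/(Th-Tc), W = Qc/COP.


COP = 273.3190 / 68.9130 = 3.9661
W = 6.1570 / 3.9661 = 1.5524 kW

COP = 3.9661, W = 1.5524 kW


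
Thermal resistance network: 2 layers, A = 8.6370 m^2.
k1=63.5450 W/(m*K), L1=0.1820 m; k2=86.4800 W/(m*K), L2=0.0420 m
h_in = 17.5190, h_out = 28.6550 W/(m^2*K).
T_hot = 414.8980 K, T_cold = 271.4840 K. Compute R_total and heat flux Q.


R_conv_in = 1/(17.5190*8.6370) = 0.0066
R_1 = 0.1820/(63.5450*8.6370) = 0.0003
R_2 = 0.0420/(86.4800*8.6370) = 5.6230e-05
R_conv_out = 1/(28.6550*8.6370) = 0.0040
R_total = 0.0110 K/W
Q = 143.4140 / 0.0110 = 12993.6553 W

R_total = 0.0110 K/W, Q = 12993.6553 W


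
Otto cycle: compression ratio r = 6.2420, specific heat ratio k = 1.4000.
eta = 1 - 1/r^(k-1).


r^(k-1) = 2.0803
eta = 1 - 1/2.0803 = 0.5193 = 51.9304%

51.9304%
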